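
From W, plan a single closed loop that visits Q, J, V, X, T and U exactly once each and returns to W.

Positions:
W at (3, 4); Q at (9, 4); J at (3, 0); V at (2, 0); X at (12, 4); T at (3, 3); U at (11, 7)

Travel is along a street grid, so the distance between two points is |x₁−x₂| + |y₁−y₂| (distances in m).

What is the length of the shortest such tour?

34 m — the shortest possible round trip.

There are 360 distinct closed tours to check (reversals are equivalent).
W-Q-J-V-X-T-U-W: 6+10+1+14+10+12+11 = 64
W-Q-J-V-X-U-T-W: 6+10+1+14+4+12+1 = 48
W-Q-J-V-T-X-U-W: 6+10+1+4+10+4+11 = 46
W-Q-J-V-T-U-X-W: 6+10+1+4+12+4+9 = 46
W-Q-J-V-U-X-T-W: 6+10+1+16+4+10+1 = 48
W-Q-J-V-U-T-X-W: 6+10+1+16+12+10+9 = 64
W-Q-J-X-V-T-U-W: 6+10+13+14+4+12+11 = 70
W-Q-J-X-V-U-T-W: 6+10+13+14+16+12+1 = 72
… (352 more)
W-Q-X-U-J-V-T-W: 6+3+4+15+1+4+1 = 34  ← best
The minimum is 34.
One optimal route: W → Q → X → U → J → V → T → W (or its reverse).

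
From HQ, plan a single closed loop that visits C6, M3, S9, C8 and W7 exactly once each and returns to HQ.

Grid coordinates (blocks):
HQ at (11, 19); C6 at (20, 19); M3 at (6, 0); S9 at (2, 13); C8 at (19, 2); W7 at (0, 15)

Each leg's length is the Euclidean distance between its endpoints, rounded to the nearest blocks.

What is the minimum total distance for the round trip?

68 blocks — the shortest possible round trip.

HQ→C6→M3→S9→C8→W7→HQ: 9+24+14+20+23+12 = 102
HQ→C6→M3→S9→W7→C8→HQ: 9+24+14+3+23+19 = 92
HQ→C6→M3→C8→S9→W7→HQ: 9+24+13+20+3+12 = 81
HQ→C6→M3→C8→W7→S9→HQ: 9+24+13+23+3+11 = 83
HQ→C6→M3→W7→S9→C8→HQ: 9+24+16+3+20+19 = 91
HQ→C6→M3→W7→C8→S9→HQ: 9+24+16+23+20+11 = 103
HQ→C6→S9→M3→C8→W7→HQ: 9+19+14+13+23+12 = 90
HQ→C6→S9→M3→W7→C8→HQ: 9+19+14+16+23+19 = 100
HQ→C6→S9→C8→M3→W7→HQ: 9+19+20+13+16+12 = 89
HQ→C6→S9→C8→W7→M3→HQ: 9+19+20+23+16+20 = 107
HQ→C6→S9→W7→M3→C8→HQ: 9+19+3+16+13+19 = 79
HQ→C6→S9→W7→C8→M3→HQ: 9+19+3+23+13+20 = 87
HQ→C6→C8→M3→S9→W7→HQ: 9+17+13+14+3+12 = 68
HQ→C6→C8→M3→W7→S9→HQ: 9+17+13+16+3+11 = 69
… (46 more)
The minimum is 68.
One optimal route: HQ → C6 → C8 → M3 → S9 → W7 → HQ (or its reverse).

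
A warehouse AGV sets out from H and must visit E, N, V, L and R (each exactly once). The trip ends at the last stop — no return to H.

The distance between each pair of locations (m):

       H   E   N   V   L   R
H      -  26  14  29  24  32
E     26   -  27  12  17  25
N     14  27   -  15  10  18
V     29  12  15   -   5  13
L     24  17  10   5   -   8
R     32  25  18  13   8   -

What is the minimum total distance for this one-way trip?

Shortest open route: 57 m.

There are 5! = 120 possible orderings.
H→E→N→V→L→R: 26+27+15+5+8 = 81
H→E→N→V→R→L: 26+27+15+13+8 = 89
H→E→N→L→V→R: 26+27+10+5+13 = 81
H→E→N→L→R→V: 26+27+10+8+13 = 84
H→E→N→R→V→L: 26+27+18+13+5 = 89
H→E→N→R→L→V: 26+27+18+8+5 = 84
H→E→V→N→L→R: 26+12+15+10+8 = 71
H→E→V→N→R→L: 26+12+15+18+8 = 79
H→E→V→L→N→R: 26+12+5+10+18 = 71
H→E→V→L→R→N: 26+12+5+8+18 = 69
H→E→V→R→N→L: 26+12+13+18+10 = 79
H→E→V→R→L→N: 26+12+13+8+10 = 69
H→E→L→N→V→R: 26+17+10+15+13 = 81
H→E→L→N→R→V: 26+17+10+18+13 = 84
… (106 more)
H→N→L→R→V→E: 14+10+8+13+12 = 57  ← best
The minimum is 57.
One shortest path: H → N → L → R → V → E.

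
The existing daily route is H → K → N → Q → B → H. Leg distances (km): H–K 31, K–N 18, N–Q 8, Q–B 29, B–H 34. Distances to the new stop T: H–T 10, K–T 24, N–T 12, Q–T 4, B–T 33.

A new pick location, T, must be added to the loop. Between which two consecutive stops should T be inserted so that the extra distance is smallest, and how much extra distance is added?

Minimum extra distance: 3 km, inserting T between H and K.

Insertion cost between consecutive stops i–j is d(i,T) + d(T,j) − d(i,j):
  between H and K: 10 + 24 − 31 = 3
  between K and N: 24 + 12 − 18 = 18
  between N and Q: 12 + 4 − 8 = 8
  between Q and B: 4 + 33 − 29 = 8
  between B and H: 33 + 10 − 34 = 9
Cheapest insertion is between H and K, adding 3.
New total = 120 + 3 = 123.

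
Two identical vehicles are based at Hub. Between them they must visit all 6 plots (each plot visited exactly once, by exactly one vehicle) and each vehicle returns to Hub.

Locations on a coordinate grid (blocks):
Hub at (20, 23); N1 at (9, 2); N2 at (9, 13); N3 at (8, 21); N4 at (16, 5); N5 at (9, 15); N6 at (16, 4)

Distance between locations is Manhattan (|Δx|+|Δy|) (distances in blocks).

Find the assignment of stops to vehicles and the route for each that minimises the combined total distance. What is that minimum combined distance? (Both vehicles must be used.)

Minimum combined distance: 92 blocks.

Check every non-empty split of the stops between the two vehicles; for each half take its own optimal tour:
  {N1} + {N2, N3, N4, N5, N6}: 64 + 62 = 126
  {N2} + {N1, N3, N4, N5, N6}: 42 + 66 = 108
  {N1, N2} + {N3, N4, N5, N6}: 64 + 62 = 126
  {N3} + {N1, N2, N4, N5, N6}: 28 + 64 = 92
  {N1, N3} + {N2, N4, N5, N6}: 66 + 60 = 126
  {N2, N3} + {N1, N4, N5, N6}: 44 + 64 = 108
  … (31 splits in total)
Best: vehicle 1 Hub → N3 → Hub = 28; vehicle 2 Hub → N4 → N6 → N1 → N2 → N5 → Hub = 64; combined 92.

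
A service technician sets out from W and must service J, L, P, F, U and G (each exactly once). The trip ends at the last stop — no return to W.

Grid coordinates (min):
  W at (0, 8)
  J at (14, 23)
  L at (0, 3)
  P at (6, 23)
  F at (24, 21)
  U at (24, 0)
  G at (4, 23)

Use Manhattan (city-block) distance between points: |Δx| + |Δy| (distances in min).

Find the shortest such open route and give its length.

There are 6! = 720 possible orderings.
W - J - L - P - F - U - G: 29+34+26+20+21+43 = 173
W - J - L - P - F - G - U: 29+34+26+20+22+43 = 174
W - J - L - P - U - F - G: 29+34+26+41+21+22 = 173
W - J - L - P - U - G - F: 29+34+26+41+43+22 = 195
W - J - L - P - G - F - U: 29+34+26+2+22+21 = 134
W - J - L - P - G - U - F: 29+34+26+2+43+21 = 155
W - J - L - F - P - U - G: 29+34+42+20+41+43 = 209
W - J - L - F - P - G - U: 29+34+42+20+2+43 = 170
… (712 more)
W - L - G - P - J - F - U: 5+24+2+8+12+21 = 72  ← best
The minimum is 72.
One shortest path: W → L → G → P → J → F → U.

Minimum one-way distance = 72 min.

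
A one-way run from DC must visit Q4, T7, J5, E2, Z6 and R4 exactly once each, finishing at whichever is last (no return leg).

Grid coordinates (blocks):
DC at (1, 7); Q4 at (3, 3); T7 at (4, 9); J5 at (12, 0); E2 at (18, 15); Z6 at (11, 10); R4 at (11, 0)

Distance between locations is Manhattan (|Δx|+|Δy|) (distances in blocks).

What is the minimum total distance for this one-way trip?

47 blocks — the minimum one-way total.

There are 6! = 720 possible orderings.
DC → Q4 → T7 → J5 → E2 → Z6 → R4: 6+7+17+21+12+10 = 73
DC → Q4 → T7 → J5 → E2 → R4 → Z6: 6+7+17+21+22+10 = 83
DC → Q4 → T7 → J5 → Z6 → E2 → R4: 6+7+17+11+12+22 = 75
DC → Q4 → T7 → J5 → Z6 → R4 → E2: 6+7+17+11+10+22 = 73
DC → Q4 → T7 → J5 → R4 → E2 → Z6: 6+7+17+1+22+12 = 65
DC → Q4 → T7 → J5 → R4 → Z6 → E2: 6+7+17+1+10+12 = 53
DC → Q4 → T7 → E2 → J5 → Z6 → R4: 6+7+20+21+11+10 = 75
DC → Q4 → T7 → E2 → J5 → R4 → Z6: 6+7+20+21+1+10 = 65
… (712 more)
DC → T7 → Q4 → J5 → R4 → Z6 → E2: 5+7+12+1+10+12 = 47  ← best
The minimum is 47.
One shortest path: DC → T7 → Q4 → J5 → R4 → Z6 → E2.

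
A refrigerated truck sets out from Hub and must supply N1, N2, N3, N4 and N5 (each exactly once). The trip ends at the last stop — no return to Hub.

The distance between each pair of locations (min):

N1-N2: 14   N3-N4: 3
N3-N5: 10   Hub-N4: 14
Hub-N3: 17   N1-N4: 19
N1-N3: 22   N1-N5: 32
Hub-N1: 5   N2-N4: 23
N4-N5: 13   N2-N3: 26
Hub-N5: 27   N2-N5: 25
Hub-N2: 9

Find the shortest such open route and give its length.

Shortest open route: 55 min.

There are 5! = 120 possible orderings.
Hub → N1 → N2 → N3 → N4 → N5: 5+14+26+3+13 = 61
Hub → N1 → N2 → N3 → N5 → N4: 5+14+26+10+13 = 68
Hub → N1 → N2 → N4 → N3 → N5: 5+14+23+3+10 = 55
Hub → N1 → N2 → N4 → N5 → N3: 5+14+23+13+10 = 65
Hub → N1 → N2 → N5 → N3 → N4: 5+14+25+10+3 = 57
Hub → N1 → N2 → N5 → N4 → N3: 5+14+25+13+3 = 60
Hub → N1 → N3 → N2 → N4 → N5: 5+22+26+23+13 = 89
Hub → N1 → N3 → N2 → N5 → N4: 5+22+26+25+13 = 91
Hub → N1 → N3 → N4 → N2 → N5: 5+22+3+23+25 = 78
Hub → N1 → N3 → N4 → N5 → N2: 5+22+3+13+25 = 68
Hub → N1 → N3 → N5 → N2 → N4: 5+22+10+25+23 = 85
Hub → N1 → N3 → N5 → N4 → N2: 5+22+10+13+23 = 73
Hub → N1 → N4 → N2 → N3 → N5: 5+19+23+26+10 = 83
Hub → N1 → N4 → N2 → N5 → N3: 5+19+23+25+10 = 82
… (106 more)
The minimum is 55.
One shortest path: Hub → N1 → N2 → N4 → N3 → N5.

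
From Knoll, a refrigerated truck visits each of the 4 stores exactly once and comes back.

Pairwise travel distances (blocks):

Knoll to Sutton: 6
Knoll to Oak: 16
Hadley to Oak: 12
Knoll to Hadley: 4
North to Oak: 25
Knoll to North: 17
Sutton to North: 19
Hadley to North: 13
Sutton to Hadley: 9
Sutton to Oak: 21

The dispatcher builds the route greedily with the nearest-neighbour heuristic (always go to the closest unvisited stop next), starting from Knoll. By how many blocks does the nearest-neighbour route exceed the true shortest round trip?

The nearest-neighbour route is 7 blocks longer than optimal.

Knoll: Hadley=4, Sutton=6, Oak=16, North=17 ⇒ Hadley
Hadley: Sutton=9, Oak=12, North=13 ⇒ Sutton
Sutton: North=19, Oak=21 ⇒ North
North: Oak=25 ⇒ Oak
NN route Knoll → Hadley → Sutton → North → Oak → Knoll costs 73.
Optimal: Knoll → Sutton → North → Hadley → Oak → Knoll costs 66 (by enumerating all 12 distinct tours).
Excess = 73 − 66 = 7.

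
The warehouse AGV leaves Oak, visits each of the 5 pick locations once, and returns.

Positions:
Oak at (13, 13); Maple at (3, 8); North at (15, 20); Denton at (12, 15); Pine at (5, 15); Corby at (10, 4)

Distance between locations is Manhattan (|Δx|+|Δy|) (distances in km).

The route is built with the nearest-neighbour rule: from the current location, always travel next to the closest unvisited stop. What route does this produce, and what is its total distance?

Oak → [Denton:3 / North:9 / Pine:10 / Corby:12 / Maple:15] → Denton (3)
Denton → [Pine:7 / North:8 / Corby:13 / Maple:16] → Pine (7)
Pine → [Maple:9 / North:15 / Corby:16] → Maple (9)
Maple → [Corby:11 / North:24] → Corby (11)
Corby → [North:21] → North (21)
Return North→Oak: 9.
Total = 3 + 7 + 9 + 11 + 21 + 9 = 60.

60 km along Oak → Denton → Pine → Maple → Corby → North → Oak.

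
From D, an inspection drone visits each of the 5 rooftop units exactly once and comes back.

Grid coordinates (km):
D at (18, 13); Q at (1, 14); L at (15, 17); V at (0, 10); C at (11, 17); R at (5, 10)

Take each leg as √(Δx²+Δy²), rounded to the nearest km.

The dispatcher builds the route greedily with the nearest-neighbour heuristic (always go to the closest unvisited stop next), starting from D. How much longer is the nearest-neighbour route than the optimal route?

From D: L=5, C=8, R=13, Q=17, V=18 → choose L (5).
From L: C=4, R=12, Q=14, V=17 → choose C (4).
From C: R=9, Q=10, V=13 → choose R (9).
From R: V=5, Q=6 → choose V (5).
From V: Q=4 → choose Q (4).
NN route D → L → C → R → V → Q → D costs 44.
Optimal: D → L → C → Q → V → R → D costs 41 (by enumerating all 60 distinct tours).
Excess = 44 − 41 = 3.

3 km longer than the optimal tour.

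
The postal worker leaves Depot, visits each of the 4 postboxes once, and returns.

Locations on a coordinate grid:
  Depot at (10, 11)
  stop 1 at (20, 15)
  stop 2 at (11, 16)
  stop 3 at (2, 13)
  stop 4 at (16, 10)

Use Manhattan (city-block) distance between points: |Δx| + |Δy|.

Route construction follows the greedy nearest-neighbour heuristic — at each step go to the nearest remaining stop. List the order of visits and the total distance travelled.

Nearest-neighbour total = 52; route Depot → stop 2 → stop 1 → stop 4 → stop 3 → Depot.

Depot → [stop 2:6 / stop 4:7 / stop 3:10 / stop 1:14] → stop 2 (6)
stop 2 → [stop 1:10 / stop 4:11 / stop 3:12] → stop 1 (10)
stop 1 → [stop 4:9 / stop 3:20] → stop 4 (9)
stop 4 → [stop 3:17] → stop 3 (17)
Return stop 3→Depot: 10.
Total = 6 + 10 + 9 + 17 + 10 = 52.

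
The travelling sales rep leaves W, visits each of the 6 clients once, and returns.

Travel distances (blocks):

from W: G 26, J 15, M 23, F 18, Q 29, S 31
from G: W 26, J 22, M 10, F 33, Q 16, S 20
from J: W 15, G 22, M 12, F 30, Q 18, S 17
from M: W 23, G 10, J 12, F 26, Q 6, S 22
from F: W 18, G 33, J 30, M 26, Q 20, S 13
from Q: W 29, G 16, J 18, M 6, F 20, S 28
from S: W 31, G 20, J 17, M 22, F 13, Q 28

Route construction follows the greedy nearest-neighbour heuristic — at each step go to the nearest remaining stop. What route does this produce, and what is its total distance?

Total distance 100 blocks via the nearest-neighbour route W → J → M → Q → G → S → F → W.

From W: distances to unvisited — J=15, F=18, M=23, G=26, Q=29, S=31. Nearest is J (15).
From J: distances to unvisited — M=12, S=17, Q=18, G=22, F=30. Nearest is M (12).
From M: distances to unvisited — Q=6, G=10, S=22, F=26. Nearest is Q (6).
From Q: distances to unvisited — G=16, F=20, S=28. Nearest is G (16).
From G: distances to unvisited — S=20, F=33. Nearest is S (20).
From S: distances to unvisited — F=13. Nearest is F (13).
Return F→W: 18.
Total = 15 + 12 + 6 + 16 + 20 + 13 + 18 = 100.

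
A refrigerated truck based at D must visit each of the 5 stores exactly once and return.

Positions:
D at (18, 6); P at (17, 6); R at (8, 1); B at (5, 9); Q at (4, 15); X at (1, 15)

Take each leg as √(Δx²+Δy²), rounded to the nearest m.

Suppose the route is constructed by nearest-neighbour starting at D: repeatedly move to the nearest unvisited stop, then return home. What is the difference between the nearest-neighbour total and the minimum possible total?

Excess over optimum: 1 m.

D: P=1, R=11, B=13, Q=17, X=19 ⇒ P
P: R=10, B=12, Q=16, X=18 ⇒ R
R: B=9, Q=15, X=16 ⇒ B
B: Q=6, X=7 ⇒ Q
Q: X=3 ⇒ X
NN route D → P → R → B → Q → X → D costs 48.
Optimal: D → P → R → B → X → Q → D costs 47 (by enumerating all 60 distinct tours).
Excess = 48 − 47 = 1.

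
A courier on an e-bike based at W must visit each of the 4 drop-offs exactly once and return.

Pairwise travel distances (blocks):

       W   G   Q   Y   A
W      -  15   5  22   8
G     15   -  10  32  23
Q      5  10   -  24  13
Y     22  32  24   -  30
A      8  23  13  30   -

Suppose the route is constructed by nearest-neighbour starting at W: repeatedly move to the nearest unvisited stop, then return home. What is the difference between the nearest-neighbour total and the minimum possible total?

W: Q=5, A=8, G=15, Y=22 ⇒ Q
Q: G=10, A=13, Y=24 ⇒ G
G: A=23, Y=32 ⇒ A
A: Y=30 ⇒ Y
NN route W → Q → G → A → Y → W costs 90.
Optimal: W → Q → G → Y → A → W costs 85 (by enumerating all 12 distinct tours).
Excess = 90 − 85 = 5.

5 blocks longer than the optimal tour.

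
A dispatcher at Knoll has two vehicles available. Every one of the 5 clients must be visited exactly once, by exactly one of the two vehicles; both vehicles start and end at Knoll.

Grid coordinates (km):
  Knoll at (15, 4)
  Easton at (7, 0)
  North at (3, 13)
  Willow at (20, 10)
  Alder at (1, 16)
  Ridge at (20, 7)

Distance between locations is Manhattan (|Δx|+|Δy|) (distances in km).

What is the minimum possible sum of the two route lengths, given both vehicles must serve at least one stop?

82 km — the smallest possible combined total.

Check every non-empty split of the stops between the two vehicles; for each half take its own optimal tour:
  {Easton} + {North, Willow, Alder, Ridge}: 24 + 62 = 86
  {North} + {Easton, Willow, Alder, Ridge}: 42 + 70 = 112
  {Easton, North} + {Willow, Alder, Ridge}: 50 + 62 = 112
  {Willow} + {Easton, North, Alder, Ridge}: 22 + 70 = 92
  {Easton, Willow} + {North, Alder, Ridge}: 46 + 62 = 108
  {North, Willow} + {Easton, Alder, Ridge}: 52 + 70 = 122
  … (15 splits in total)
  {Easton, North, Alder} + {Willow, Ridge}: 60 + 22 = 82  ← best
Best: vehicle 1 Knoll → Easton → North → Alder → Knoll = 60; vehicle 2 Knoll → Willow → Ridge → Knoll = 22; combined 82.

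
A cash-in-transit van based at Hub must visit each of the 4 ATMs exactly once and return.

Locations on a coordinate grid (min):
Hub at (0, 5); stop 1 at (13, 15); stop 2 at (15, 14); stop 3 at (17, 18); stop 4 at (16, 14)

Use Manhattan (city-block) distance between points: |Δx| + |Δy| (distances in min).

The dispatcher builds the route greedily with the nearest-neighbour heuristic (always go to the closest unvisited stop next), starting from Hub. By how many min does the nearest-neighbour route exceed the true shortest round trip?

From Hub: stop 1=23, stop 2=24, stop 4=25, stop 3=30 → choose stop 1 (23).
From stop 1: stop 2=3, stop 4=4, stop 3=7 → choose stop 2 (3).
From stop 2: stop 4=1, stop 3=6 → choose stop 4 (1).
From stop 4: stop 3=5 → choose stop 3 (5).
NN route Hub → stop 1 → stop 2 → stop 4 → stop 3 → Hub costs 62.
Optimal: Hub → stop 1 → stop 3 → stop 4 → stop 2 → Hub costs 60 (by enumerating all 12 distinct tours).
Excess = 62 − 60 = 2.

2 min longer than the optimal tour.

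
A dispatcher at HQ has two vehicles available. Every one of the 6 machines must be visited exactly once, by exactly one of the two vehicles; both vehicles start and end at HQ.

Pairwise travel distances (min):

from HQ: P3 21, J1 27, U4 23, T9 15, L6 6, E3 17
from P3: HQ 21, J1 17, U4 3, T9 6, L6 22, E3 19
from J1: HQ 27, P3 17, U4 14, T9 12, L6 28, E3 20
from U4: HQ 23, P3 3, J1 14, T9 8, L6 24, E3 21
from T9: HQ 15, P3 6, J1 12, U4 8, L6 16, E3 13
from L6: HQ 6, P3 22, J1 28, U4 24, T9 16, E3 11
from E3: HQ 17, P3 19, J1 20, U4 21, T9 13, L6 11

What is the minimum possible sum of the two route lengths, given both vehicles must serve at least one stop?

87 min — the smallest possible combined total.

Check every non-empty split of the stops between the two vehicles; for each half take its own optimal tour:
  {P3} + {J1, U4, T9, L6, E3}: 42 + 74 = 116
  {J1} + {P3, U4, T9, L6, E3}: 54 + 62 = 116
  {P3, J1} + {U4, T9, L6, E3}: 65 + 61 = 126
  {U4} + {P3, J1, T9, L6, E3}: 46 + 75 = 121
  {P3, U4} + {J1, T9, L6, E3}: 47 + 64 = 111
  {J1, U4} + {P3, T9, L6, E3}: 64 + 57 = 121
  … (31 splits in total)
  {L6} + {P3, J1, U4, T9, E3}: 12 + 75 = 87  ← best
Best: vehicle 1 HQ → L6 → HQ = 12; vehicle 2 HQ → T9 → P3 → U4 → J1 → E3 → HQ = 75; combined 87.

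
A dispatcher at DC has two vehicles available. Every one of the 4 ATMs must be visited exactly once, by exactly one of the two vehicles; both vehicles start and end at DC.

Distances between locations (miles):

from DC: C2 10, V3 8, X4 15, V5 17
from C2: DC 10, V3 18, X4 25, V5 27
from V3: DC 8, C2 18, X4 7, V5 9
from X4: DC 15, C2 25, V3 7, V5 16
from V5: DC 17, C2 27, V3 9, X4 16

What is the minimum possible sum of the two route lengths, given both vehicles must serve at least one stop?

68 miles — the smallest possible combined total.

There are 2^3 − 1 = 7 ways to divide the 4 stops into two non-empty groups. For each, the best each vehicle can do is its own shortest tour through its group:
  {C2} + {V3, X4, V5}: 20 + 48 = 68
  {V3} + {C2, X4, V5}: 16 + 68 = 84
  {C2, V3} + {X4, V5}: 36 + 48 = 84
  {X4} + {C2, V3, V5}: 30 + 54 = 84
  {C2, X4} + {V3, V5}: 50 + 34 = 84
  {V3, X4} + {C2, V5}: 30 + 54 = 84
  … (7 splits in total)
Best: vehicle 1 DC → C2 → DC = 20; vehicle 2 DC → V3 → X4 → V5 → DC = 48; combined 68.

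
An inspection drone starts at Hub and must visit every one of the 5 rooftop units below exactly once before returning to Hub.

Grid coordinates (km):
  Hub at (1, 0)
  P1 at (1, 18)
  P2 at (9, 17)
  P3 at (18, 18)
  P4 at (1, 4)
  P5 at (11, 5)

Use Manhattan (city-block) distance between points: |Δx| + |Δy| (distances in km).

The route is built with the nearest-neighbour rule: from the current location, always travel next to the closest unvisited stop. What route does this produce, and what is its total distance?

Nearest-neighbour total = 90 km; route Hub → P4 → P5 → P2 → P1 → P3 → Hub.

From Hub: distances to unvisited — P4=4, P5=15, P1=18, P2=25, P3=35. Nearest is P4 (4).
From P4: distances to unvisited — P5=11, P1=14, P2=21, P3=31. Nearest is P5 (11).
From P5: distances to unvisited — P2=14, P3=20, P1=23. Nearest is P2 (14).
From P2: distances to unvisited — P1=9, P3=10. Nearest is P1 (9).
From P1: distances to unvisited — P3=17. Nearest is P3 (17).
Return P3→Hub: 35.
Total = 4 + 11 + 14 + 9 + 17 + 35 = 90.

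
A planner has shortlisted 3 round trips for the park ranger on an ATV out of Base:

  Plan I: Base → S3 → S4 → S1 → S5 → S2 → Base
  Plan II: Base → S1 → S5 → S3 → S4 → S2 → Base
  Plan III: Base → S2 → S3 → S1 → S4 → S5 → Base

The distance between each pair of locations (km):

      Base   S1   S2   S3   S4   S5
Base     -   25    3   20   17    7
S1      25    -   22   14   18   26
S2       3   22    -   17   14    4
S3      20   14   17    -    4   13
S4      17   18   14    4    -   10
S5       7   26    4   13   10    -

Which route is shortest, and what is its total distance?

Plan I: 20 + 4 + 18 + 26 + 4 + 3 = 75
Plan II: 25 + 26 + 13 + 4 + 14 + 3 = 85
Plan III: 3 + 17 + 14 + 18 + 10 + 7 = 69

69 km — Plan III is the shortest.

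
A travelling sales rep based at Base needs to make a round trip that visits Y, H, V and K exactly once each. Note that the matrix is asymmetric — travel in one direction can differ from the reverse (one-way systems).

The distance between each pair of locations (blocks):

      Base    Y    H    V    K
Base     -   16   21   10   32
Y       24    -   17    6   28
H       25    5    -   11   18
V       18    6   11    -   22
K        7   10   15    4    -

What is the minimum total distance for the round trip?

Base→Y→H→V→K→Base: 16+17+11+22+7 = 73
Base→Y→H→K→V→Base: 16+17+18+4+18 = 73
Base→Y→V→H→K→Base: 16+6+11+18+7 = 58
Base→Y→V→K→H→Base: 16+6+22+15+25 = 84
Base→Y→K→H→V→Base: 16+28+15+11+18 = 88
Base→Y→K→V→H→Base: 16+28+4+11+25 = 84
Base→H→Y→V→K→Base: 21+5+6+22+7 = 61
Base→H→Y→K→V→Base: 21+5+28+4+18 = 76
Base→H→V→Y→K→Base: 21+11+6+28+7 = 73
Base→H→V→K→Y→Base: 21+11+22+10+24 = 88
Base→H→K→Y→V→Base: 21+18+10+6+18 = 73
Base→H→K→V→Y→Base: 21+18+4+6+24 = 73
Base→V→Y→H→K→Base: 10+6+17+18+7 = 58
Base→V→Y→K→H→Base: 10+6+28+15+25 = 84
… (10 more)
The minimum is 58.
One optimal route: Base → Y → V → H → K → Base.

Shortest round trip = 58 blocks.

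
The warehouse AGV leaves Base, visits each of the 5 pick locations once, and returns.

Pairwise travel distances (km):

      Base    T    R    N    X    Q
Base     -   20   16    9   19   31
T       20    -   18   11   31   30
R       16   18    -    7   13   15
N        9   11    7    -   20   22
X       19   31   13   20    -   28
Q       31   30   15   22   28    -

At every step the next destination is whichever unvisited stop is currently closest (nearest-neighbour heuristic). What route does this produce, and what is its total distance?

Nearest-neighbour total = 107 km; route Base → N → R → X → Q → T → Base.

Base → [N:9 / R:16 / X:19 / T:20 / Q:31] → N (9)
N → [R:7 / T:11 / X:20 / Q:22] → R (7)
R → [X:13 / Q:15 / T:18] → X (13)
X → [Q:28 / T:31] → Q (28)
Q → [T:30] → T (30)
Return T→Base: 20.
Total = 9 + 7 + 13 + 28 + 30 + 20 = 107.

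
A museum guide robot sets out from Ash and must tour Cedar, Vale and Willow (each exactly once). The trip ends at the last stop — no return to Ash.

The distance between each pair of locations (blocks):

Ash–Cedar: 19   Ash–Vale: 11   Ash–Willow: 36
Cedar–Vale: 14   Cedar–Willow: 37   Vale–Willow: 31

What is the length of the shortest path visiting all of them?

Shortest open route: 62 blocks.

There are 3! = 6 possible orderings.
Ash - Cedar - Vale - Willow: 19+14+31 = 64
Ash - Cedar - Willow - Vale: 19+37+31 = 87
Ash - Vale - Cedar - Willow: 11+14+37 = 62
Ash - Vale - Willow - Cedar: 11+31+37 = 79
Ash - Willow - Cedar - Vale: 36+37+14 = 87
Ash - Willow - Vale - Cedar: 36+31+14 = 81
The minimum is 62.
One shortest path: Ash → Vale → Cedar → Willow.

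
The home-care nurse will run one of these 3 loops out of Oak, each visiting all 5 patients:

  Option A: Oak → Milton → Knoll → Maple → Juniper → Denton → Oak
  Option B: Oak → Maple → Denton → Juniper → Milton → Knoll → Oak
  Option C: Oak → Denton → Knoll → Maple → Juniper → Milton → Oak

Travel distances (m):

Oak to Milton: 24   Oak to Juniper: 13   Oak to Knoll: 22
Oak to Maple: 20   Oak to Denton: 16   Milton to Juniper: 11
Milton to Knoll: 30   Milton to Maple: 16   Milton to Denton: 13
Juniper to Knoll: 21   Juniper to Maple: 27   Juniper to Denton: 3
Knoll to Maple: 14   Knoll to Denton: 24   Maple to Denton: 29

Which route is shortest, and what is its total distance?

Option A: 24 + 30 + 14 + 27 + 3 + 16 = 114
Option B: 20 + 29 + 3 + 11 + 30 + 22 = 115
Option C: 16 + 24 + 14 + 27 + 11 + 24 = 116

114 m — Option A is the shortest.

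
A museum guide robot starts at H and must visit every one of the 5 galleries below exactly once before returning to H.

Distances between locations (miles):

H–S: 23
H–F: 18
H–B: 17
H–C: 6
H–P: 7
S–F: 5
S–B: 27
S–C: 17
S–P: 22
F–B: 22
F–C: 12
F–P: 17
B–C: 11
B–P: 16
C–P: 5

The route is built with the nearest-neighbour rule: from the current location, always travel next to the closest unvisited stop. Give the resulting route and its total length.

77 miles along H → C → P → B → F → S → H.

At H the remaining stops are C 6, P 7, B 17, F 18, S 23; go to C.
At C the remaining stops are P 5, B 11, F 12, S 17; go to P.
At P the remaining stops are B 16, F 17, S 22; go to B.
At B the remaining stops are F 22, S 27; go to F.
At F the remaining stops are S 5; go to S.
Return S→H: 23.
Total = 6 + 5 + 16 + 22 + 5 + 23 = 77.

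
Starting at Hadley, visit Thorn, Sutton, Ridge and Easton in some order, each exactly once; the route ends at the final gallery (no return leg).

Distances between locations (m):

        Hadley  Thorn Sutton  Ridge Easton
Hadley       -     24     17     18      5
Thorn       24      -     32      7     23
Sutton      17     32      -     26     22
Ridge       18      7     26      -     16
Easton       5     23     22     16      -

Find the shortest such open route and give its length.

Shortest open route: 60 m.

There are 4! = 24 possible orderings.
Hadley→Thorn→Sutton→Ridge→Easton: 24+32+26+16 = 98
Hadley→Thorn→Sutton→Easton→Ridge: 24+32+22+16 = 94
Hadley→Thorn→Ridge→Sutton→Easton: 24+7+26+22 = 79
Hadley→Thorn→Ridge→Easton→Sutton: 24+7+16+22 = 69
Hadley→Thorn→Easton→Sutton→Ridge: 24+23+22+26 = 95
Hadley→Thorn→Easton→Ridge→Sutton: 24+23+16+26 = 89
Hadley→Sutton→Thorn→Ridge→Easton: 17+32+7+16 = 72
Hadley→Sutton→Thorn→Easton→Ridge: 17+32+23+16 = 88
Hadley→Sutton→Ridge→Thorn→Easton: 17+26+7+23 = 73
Hadley→Sutton→Ridge→Easton→Thorn: 17+26+16+23 = 82
Hadley→Sutton→Easton→Thorn→Ridge: 17+22+23+7 = 69
Hadley→Sutton→Easton→Ridge→Thorn: 17+22+16+7 = 62
Hadley→Ridge→Thorn→Sutton→Easton: 18+7+32+22 = 79
Hadley→Ridge→Thorn→Easton→Sutton: 18+7+23+22 = 70
… (10 more)
Hadley→Easton→Sutton→Ridge→Thorn: 5+22+26+7 = 60  ← best
The minimum is 60.
One shortest path: Hadley → Easton → Sutton → Ridge → Thorn.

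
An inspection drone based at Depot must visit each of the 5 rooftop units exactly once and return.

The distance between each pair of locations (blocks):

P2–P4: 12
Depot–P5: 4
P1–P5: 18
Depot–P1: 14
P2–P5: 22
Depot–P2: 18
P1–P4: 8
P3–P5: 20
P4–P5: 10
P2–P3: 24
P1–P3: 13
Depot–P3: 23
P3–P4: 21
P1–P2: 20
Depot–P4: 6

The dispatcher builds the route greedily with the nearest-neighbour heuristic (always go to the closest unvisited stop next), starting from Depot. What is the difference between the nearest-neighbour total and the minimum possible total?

Excess over optimum: 2 blocks.

Depot: P5=4, P4=6, P1=14, P2=18, P3=23 ⇒ P5
P5: P4=10, P1=18, P3=20, P2=22 ⇒ P4
P4: P1=8, P2=12, P3=21 ⇒ P1
P1: P3=13, P2=20 ⇒ P3
P3: P2=24 ⇒ P2
NN route Depot → P5 → P4 → P1 → P3 → P2 → Depot costs 77.
Optimal: Depot → P2 → P4 → P1 → P3 → P5 → Depot costs 75 (by enumerating all 60 distinct tours).
Excess = 77 − 75 = 2.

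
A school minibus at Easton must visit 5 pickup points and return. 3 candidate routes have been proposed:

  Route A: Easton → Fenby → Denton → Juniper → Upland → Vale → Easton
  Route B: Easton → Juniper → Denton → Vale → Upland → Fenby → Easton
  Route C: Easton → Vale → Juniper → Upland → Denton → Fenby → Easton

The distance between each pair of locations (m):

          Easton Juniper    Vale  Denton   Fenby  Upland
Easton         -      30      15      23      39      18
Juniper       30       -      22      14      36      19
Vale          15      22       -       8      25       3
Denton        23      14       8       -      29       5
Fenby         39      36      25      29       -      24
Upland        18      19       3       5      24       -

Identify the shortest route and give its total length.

118 m — Route B is the shortest.

Route A: 39 + 29 + 14 + 19 + 3 + 15 = 119
Route B: 30 + 14 + 8 + 3 + 24 + 39 = 118
Route C: 15 + 22 + 19 + 5 + 29 + 39 = 129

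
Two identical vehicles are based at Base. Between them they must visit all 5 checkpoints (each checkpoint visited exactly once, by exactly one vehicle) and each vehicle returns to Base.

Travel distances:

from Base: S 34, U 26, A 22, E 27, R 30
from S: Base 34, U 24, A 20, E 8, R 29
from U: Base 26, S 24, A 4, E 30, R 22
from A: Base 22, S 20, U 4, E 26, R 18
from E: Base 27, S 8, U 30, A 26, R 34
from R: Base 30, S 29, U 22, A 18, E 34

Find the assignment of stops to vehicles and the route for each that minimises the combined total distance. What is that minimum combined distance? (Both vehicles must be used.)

Check every non-empty split of the stops between the two vehicles; for each half take its own optimal tour:
  {S} + {U, A, E, R}: 68 + 109 = 177
  {U} + {S, A, E, R}: 52 + 103 = 155
  {S, U} + {A, E, R}: 84 + 101 = 185
  {A} + {S, U, E, R}: 44 + 111 = 155
  {S, A} + {U, E, R}: 76 + 109 = 185
  {U, A} + {S, E, R}: 52 + 94 = 146
  … (15 splits in total)
  {S, U, A, E} + {R}: 85 + 60 = 145  ← best
Best: vehicle 1 Base → U → A → S → E → Base = 85; vehicle 2 Base → R → Base = 60; combined 145.

Minimum combined distance: 145.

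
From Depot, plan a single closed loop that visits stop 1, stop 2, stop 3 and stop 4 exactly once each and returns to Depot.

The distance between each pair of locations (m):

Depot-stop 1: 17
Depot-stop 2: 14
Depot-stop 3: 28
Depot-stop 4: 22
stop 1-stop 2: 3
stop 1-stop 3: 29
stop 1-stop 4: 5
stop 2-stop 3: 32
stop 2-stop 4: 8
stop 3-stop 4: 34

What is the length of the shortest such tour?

Minimum total distance: 84 m.

With 4 stops there are 4!/2 = 12 distinct round trips (a route and its reverse cost the same).
Depot - stop 1 - stop 2 - stop 3 - stop 4 - Depot: 17+3+32+34+22 = 108
Depot - stop 1 - stop 2 - stop 4 - stop 3 - Depot: 17+3+8+34+28 = 90
Depot - stop 1 - stop 3 - stop 2 - stop 4 - Depot: 17+29+32+8+22 = 108
Depot - stop 1 - stop 3 - stop 4 - stop 2 - Depot: 17+29+34+8+14 = 102
Depot - stop 1 - stop 4 - stop 2 - stop 3 - Depot: 17+5+8+32+28 = 90
Depot - stop 1 - stop 4 - stop 3 - stop 2 - Depot: 17+5+34+32+14 = 102
Depot - stop 2 - stop 1 - stop 3 - stop 4 - Depot: 14+3+29+34+22 = 102
Depot - stop 2 - stop 1 - stop 4 - stop 3 - Depot: 14+3+5+34+28 = 84
Depot - stop 2 - stop 3 - stop 1 - stop 4 - Depot: 14+32+29+5+22 = 102
Depot - stop 2 - stop 4 - stop 1 - stop 3 - Depot: 14+8+5+29+28 = 84
Depot - stop 3 - stop 1 - stop 2 - stop 4 - Depot: 28+29+3+8+22 = 90
Depot - stop 3 - stop 2 - stop 1 - stop 4 - Depot: 28+32+3+5+22 = 90
The minimum is 84.
One optimal route: Depot → stop 2 → stop 1 → stop 4 → stop 3 → Depot (or its reverse).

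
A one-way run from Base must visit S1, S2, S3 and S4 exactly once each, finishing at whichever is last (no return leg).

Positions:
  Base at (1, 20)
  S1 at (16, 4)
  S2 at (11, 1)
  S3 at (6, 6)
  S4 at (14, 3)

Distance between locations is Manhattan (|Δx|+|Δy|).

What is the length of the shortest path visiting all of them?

There are 4! = 24 possible orderings.
Base→S1→S2→S3→S4: 31+8+10+11 = 60
Base→S1→S2→S4→S3: 31+8+5+11 = 55
Base→S1→S3→S2→S4: 31+12+10+5 = 58
Base→S1→S3→S4→S2: 31+12+11+5 = 59
Base→S1→S4→S2→S3: 31+3+5+10 = 49
Base→S1→S4→S3→S2: 31+3+11+10 = 55
Base→S2→S1→S3→S4: 29+8+12+11 = 60
Base→S2→S1→S4→S3: 29+8+3+11 = 51
Base→S2→S3→S1→S4: 29+10+12+3 = 54
Base→S2→S3→S4→S1: 29+10+11+3 = 53
Base→S2→S4→S1→S3: 29+5+3+12 = 49
Base→S2→S4→S3→S1: 29+5+11+12 = 57
Base→S3→S1→S2→S4: 19+12+8+5 = 44
Base→S3→S1→S4→S2: 19+12+3+5 = 39
… (10 more)
Base→S3→S2→S4→S1: 19+10+5+3 = 37  ← best
The minimum is 37.
One shortest path: Base → S3 → S2 → S4 → S1.

Minimum one-way distance = 37.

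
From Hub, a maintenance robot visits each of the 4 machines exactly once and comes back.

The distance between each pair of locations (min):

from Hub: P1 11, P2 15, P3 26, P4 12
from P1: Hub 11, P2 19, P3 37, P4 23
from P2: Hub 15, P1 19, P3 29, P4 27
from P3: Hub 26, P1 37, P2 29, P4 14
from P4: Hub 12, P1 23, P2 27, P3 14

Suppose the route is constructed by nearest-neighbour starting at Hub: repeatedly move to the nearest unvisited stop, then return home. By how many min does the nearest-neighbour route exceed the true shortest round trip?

Hub: P1=11, P4=12, P2=15, P3=26 ⇒ P1
P1: P2=19, P4=23, P3=37 ⇒ P2
P2: P4=27, P3=29 ⇒ P4
P4: P3=14 ⇒ P3
NN route Hub → P1 → P2 → P4 → P3 → Hub costs 97.
Optimal: Hub → P1 → P2 → P3 → P4 → Hub costs 85 (by enumerating all 12 distinct tours).
Excess = 97 − 85 = 12.

Excess over optimum: 12 min.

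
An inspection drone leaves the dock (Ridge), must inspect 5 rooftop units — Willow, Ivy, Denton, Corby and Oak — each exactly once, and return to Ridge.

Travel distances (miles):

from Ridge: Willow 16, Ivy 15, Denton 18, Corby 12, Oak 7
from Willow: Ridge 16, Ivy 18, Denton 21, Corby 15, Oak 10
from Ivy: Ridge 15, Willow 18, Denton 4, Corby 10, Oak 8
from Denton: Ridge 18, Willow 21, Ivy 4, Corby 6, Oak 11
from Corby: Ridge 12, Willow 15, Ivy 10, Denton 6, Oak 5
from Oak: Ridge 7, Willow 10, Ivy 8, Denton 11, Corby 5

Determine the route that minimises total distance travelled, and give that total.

Ridge - Willow - Ivy - Denton - Corby - Oak - Ridge: 16+18+4+6+5+7 = 56
Ridge - Willow - Ivy - Denton - Oak - Corby - Ridge: 16+18+4+11+5+12 = 66
Ridge - Willow - Ivy - Corby - Denton - Oak - Ridge: 16+18+10+6+11+7 = 68
Ridge - Willow - Ivy - Corby - Oak - Denton - Ridge: 16+18+10+5+11+18 = 78
Ridge - Willow - Ivy - Oak - Denton - Corby - Ridge: 16+18+8+11+6+12 = 71
Ridge - Willow - Ivy - Oak - Corby - Denton - Ridge: 16+18+8+5+6+18 = 71
Ridge - Willow - Denton - Ivy - Corby - Oak - Ridge: 16+21+4+10+5+7 = 63
Ridge - Willow - Denton - Ivy - Oak - Corby - Ridge: 16+21+4+8+5+12 = 66
Ridge - Willow - Denton - Corby - Ivy - Oak - Ridge: 16+21+6+10+8+7 = 68
Ridge - Willow - Denton - Corby - Oak - Ivy - Ridge: 16+21+6+5+8+15 = 71
Ridge - Willow - Denton - Oak - Ivy - Corby - Ridge: 16+21+11+8+10+12 = 78
Ridge - Willow - Denton - Oak - Corby - Ivy - Ridge: 16+21+11+5+10+15 = 78
Ridge - Willow - Corby - Ivy - Denton - Oak - Ridge: 16+15+10+4+11+7 = 63
Ridge - Willow - Corby - Ivy - Oak - Denton - Ridge: 16+15+10+8+11+18 = 78
… (46 more)
The minimum is 56.
One optimal route: Ridge → Willow → Ivy → Denton → Corby → Oak → Ridge (or its reverse).

56 miles — the shortest possible round trip.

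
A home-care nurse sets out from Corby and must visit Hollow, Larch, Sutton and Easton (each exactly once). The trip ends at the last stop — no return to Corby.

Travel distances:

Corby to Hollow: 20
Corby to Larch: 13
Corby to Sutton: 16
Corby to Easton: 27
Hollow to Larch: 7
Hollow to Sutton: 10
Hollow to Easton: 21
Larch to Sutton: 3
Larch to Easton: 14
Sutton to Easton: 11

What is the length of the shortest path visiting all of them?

41 — the minimum one-way total.

There are 4! = 24 possible orderings.
Corby→Hollow→Larch→Sutton→Easton: 20+7+3+11 = 41
Corby→Hollow→Larch→Easton→Sutton: 20+7+14+11 = 52
Corby→Hollow→Sutton→Larch→Easton: 20+10+3+14 = 47
Corby→Hollow→Sutton→Easton→Larch: 20+10+11+14 = 55
Corby→Hollow→Easton→Larch→Sutton: 20+21+14+3 = 58
Corby→Hollow→Easton→Sutton→Larch: 20+21+11+3 = 55
Corby→Larch→Hollow→Sutton→Easton: 13+7+10+11 = 41
Corby→Larch→Hollow→Easton→Sutton: 13+7+21+11 = 52
Corby→Larch→Sutton→Hollow→Easton: 13+3+10+21 = 47
Corby→Larch→Sutton→Easton→Hollow: 13+3+11+21 = 48
Corby→Larch→Easton→Hollow→Sutton: 13+14+21+10 = 58
Corby→Larch→Easton→Sutton→Hollow: 13+14+11+10 = 48
Corby→Sutton→Hollow→Larch→Easton: 16+10+7+14 = 47
Corby→Sutton→Hollow→Easton→Larch: 16+10+21+14 = 61
… (10 more)
The minimum is 41.
One shortest path: Corby → Hollow → Larch → Sutton → Easton.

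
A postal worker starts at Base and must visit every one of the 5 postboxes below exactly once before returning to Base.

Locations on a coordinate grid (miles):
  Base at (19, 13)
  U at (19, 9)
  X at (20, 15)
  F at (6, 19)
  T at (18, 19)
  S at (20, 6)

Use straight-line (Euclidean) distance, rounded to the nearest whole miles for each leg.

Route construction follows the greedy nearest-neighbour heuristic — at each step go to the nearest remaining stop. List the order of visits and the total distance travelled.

At Base the remaining stops are X 2, U 4, T 6, S 7, F 14; go to X.
At X the remaining stops are T 4, U 6, S 9, F 15; go to T.
At T the remaining stops are U 10, F 12, S 13; go to U.
At U the remaining stops are S 3, F 16; go to S.
At S the remaining stops are F 19; go to F.
Return F→Base: 14.
Total = 2 + 4 + 10 + 3 + 19 + 14 = 52.

Total distance 52 miles via the nearest-neighbour route Base → X → T → U → S → F → Base.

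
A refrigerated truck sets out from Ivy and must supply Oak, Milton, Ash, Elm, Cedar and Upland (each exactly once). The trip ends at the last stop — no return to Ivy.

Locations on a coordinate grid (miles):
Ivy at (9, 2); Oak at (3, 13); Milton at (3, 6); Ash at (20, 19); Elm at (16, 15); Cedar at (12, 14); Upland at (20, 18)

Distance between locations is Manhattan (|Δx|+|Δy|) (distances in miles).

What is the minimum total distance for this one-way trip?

There are 6! = 720 possible orderings.
Ivy → Oak → Milton → Ash → Elm → Cedar → Upland: 17+7+30+8+5+12 = 79
Ivy → Oak → Milton → Ash → Elm → Upland → Cedar: 17+7+30+8+7+12 = 81
Ivy → Oak → Milton → Ash → Cedar → Elm → Upland: 17+7+30+13+5+7 = 79
Ivy → Oak → Milton → Ash → Cedar → Upland → Elm: 17+7+30+13+12+7 = 86
Ivy → Oak → Milton → Ash → Upland → Elm → Cedar: 17+7+30+1+7+5 = 67
Ivy → Oak → Milton → Ash → Upland → Cedar → Elm: 17+7+30+1+12+5 = 72
Ivy → Oak → Milton → Elm → Ash → Cedar → Upland: 17+7+22+8+13+12 = 79
Ivy → Oak → Milton → Elm → Ash → Upland → Cedar: 17+7+22+8+1+12 = 67
… (712 more)
Ivy → Milton → Oak → Cedar → Elm → Upland → Ash: 10+7+10+5+7+1 = 40  ← best
The minimum is 40.
One shortest path: Ivy → Milton → Oak → Cedar → Elm → Upland → Ash.

40 miles — the minimum one-way total.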